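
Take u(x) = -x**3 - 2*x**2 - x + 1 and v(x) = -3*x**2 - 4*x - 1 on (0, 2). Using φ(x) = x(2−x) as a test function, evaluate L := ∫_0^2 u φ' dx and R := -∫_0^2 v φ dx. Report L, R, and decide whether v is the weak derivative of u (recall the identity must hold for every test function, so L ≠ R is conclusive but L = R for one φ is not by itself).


LHS = 172/15, RHS = 172/15. Yes, v = u' weakly.

u(x) = -x**3 - 2*x**2 - x + 1, classical derivative u'(x) = -3*x**2 - 4*x - 1.
φ(x) = x(2−x), so φ'(x) = 2 - 2*x.
Note φ(0) = φ(2) = 0, so the boundary term u·φ vanishes.
LHS = ∫_0^2 u(x) φ'(x) dx = ∫_0^2 (2*x^4 + 2*x^3 - 2*x^2 - 4*x + 2) dx. Term by term:
  ∫_0^2 2*x^4 dx = 64/5;  ∫_0^2 2*x^3 dx = 8;  ∫_0^2 -2*x^2 dx = -16/3;
  ∫_0^2 -4*x dx = -8;  ∫_0^2 2 dx = 4.
Sum: 64/5 + 8 − 16/3 − 8 + 4 = 172/15.
So LHS = 172/15.
∫_0^2 v(x) φ(x) dx = ∫_0^2 (3*x^4 - 2*x^3 - 7*x^2 - 2*x) dx. Term by term:
  ∫_0^2 3*x^4 dx = 96/5;  ∫_0^2 -2*x^3 dx = -8;  ∫_0^2 -7*x^2 dx = -56/3;
  ∫_0^2 -2*x dx = -4.
Sum: 96/5 − 8 − 56/3 − 4 = -172/15.
So RHS = -∫_0^2 v(x) φ(x) dx = 172/15.
LHS = RHS, so the identity holds for this test φ.
Moreover u is smooth here and v(x) = u'(x) = -3*x**2 - 4*x - 1 pointwise, so the identity holds for every test function. Hence v is the weak derivative of u.


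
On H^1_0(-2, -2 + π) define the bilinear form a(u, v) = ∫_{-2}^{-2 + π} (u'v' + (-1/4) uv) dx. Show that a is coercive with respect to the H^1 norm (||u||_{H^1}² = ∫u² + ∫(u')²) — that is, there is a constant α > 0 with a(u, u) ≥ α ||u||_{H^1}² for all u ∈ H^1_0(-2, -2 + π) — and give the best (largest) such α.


α = 3/8

Coercivity of a(·,·) on H^1_0(-2, -2 + π) means a(u, u) ≥ α ||u||_{H^1}² for every u ∈ H^1_0.
The interval has length L = π, and Poincaré/coercivity depend only on L. Here a(u, u) = ∫(u')² + (-1/4)·∫u².
Here c = -1/4 < 0 with |c| < (π/L)² = 1, so coercivity still holds. The condition a(u,u) ≥ α||u||_{H^1}² reads (1−α)∫(u')² ≥ (α−c)∫u². Any admissible α is ≤ 1 (rapidly oscillating u have ∫u²/∫(u')² → 0), and α = 1 would force 0 ≥ (1−c)∫u², impossible since c < 1; so 1−α > 0. By the sharp Poincaré inequality on H^1_0 of an interval of length L, ∫(u')² ≥ (π/L)²∫u² with equality for the first sine mode sin(π(x−x₀)/L) (x₀ the left endpoint), so the inequality holds for all u iff (1−α)(π/L)² ≥ α − c, i.e. α ≤ ((π/L)² + c)/((π/L)² + 1) = (1 + c(L/π)²)/(1 + (L/π)²). (Direct route, valid since c ≤ 0: Poincaré gives c∫u² ≥ c(L/π)²∫(u')², so a(u,u) ≥ (1 + c(L/π)²)∫(u')², while ||u||_{H^1}² ≤ (1 + (L/π)²)∫(u')²; dividing yields the same α.) With (π/L)² = 1 and c = -1/4, the largest admissible constant is α = ((π/L)² + c)/((π/L)² + 1).
Simplifying, α = 3/8.


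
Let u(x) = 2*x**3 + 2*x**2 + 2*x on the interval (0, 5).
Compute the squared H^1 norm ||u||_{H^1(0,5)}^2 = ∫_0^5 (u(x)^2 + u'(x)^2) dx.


||u||_{H^1}^2 = 2231870/21

The H^1 norm (squared) on an interval (0, L) is
  ||u||_{H^1}^2 = ∫_0^L u(x)^2 dx + ∫_0^L u'(x)^2 dx.
Compute u'(x) = 6*x**2 + 4*x + 2.
Then u(x)^2 = 4*x**6 + 8*x**5 + 12*x**4 + 8*x**3 + 4*x**2 and u'(x)^2 = 36*x**4 + 48*x**3 + 40*x**2 + 16*x + 4.
Integrate each monomial from 0 to 5 using ∫_0^5 c·x^n dx = c·5^(n+1)/(n+1):
  ∫_0^5 u(x)^2 dx = ∫_0^5 (4*x^6 + 8*x^5 + 12*x^4 + 8*x^3 + 4*x^2) dx. Term by term:
    ∫_0^5 4*x^6 dx = 312500/7;  ∫_0^5 8*x^5 dx = 62500/3;  ∫_0^5 12*x^4 dx = 7500;
    ∫_0^5 8*x^3 dx = 1250;  ∫_0^5 4*x^2 dx = 500/3.
  Sum: 312500/7 + 62500/3 + 7500 + 1250 + 500/3 = 520750/7.
  ∫_0^5 u'(x)^2 dx = ∫_0^5 (36*x^4 + 48*x^3 + 40*x^2 + 16*x + 4) dx. Term by term:
    ∫_0^5 36*x^4 dx = 22500;  ∫_0^5 48*x^3 dx = 7500;  ∫_0^5 40*x^2 dx = 5000/3;
    ∫_0^5 16*x dx = 200;  ∫_0^5 4 dx = 20.
  Sum: 22500 + 7500 + 5000/3 + 200 + 20 = 95660/3.
Adding: ||u||_{H^1}^2 = 520750/7 + 95660/3 = 2231870/21.


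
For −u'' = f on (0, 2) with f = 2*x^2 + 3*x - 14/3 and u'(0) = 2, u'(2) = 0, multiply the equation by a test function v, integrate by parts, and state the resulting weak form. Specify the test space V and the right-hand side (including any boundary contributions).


V = H^1(0, 2) (v unrestricted at boundary; u is determined up to an additive constant); weak form: ∫_0^2 u'v' dx = ∫_0^2 (2*x^2 + 3*x - 14/3) v dx − 2·v(0) for all v ∈ V.

Multiply both sides by a test function v and integrate from 0 to 2:
  ∫_0^2 −u''(x) v(x) dx = ∫_0^2 f(x) v(x) dx.
Integrate the LHS by parts once:
  ∫_0^2 −u'' v dx = −[u'(x) v(x)]_0^2 + ∫_0^2 u'(x) v'(x) dx.
Thus ∫_0^2 u'(x) v'(x) dx = ∫_0^2 f(x) v(x) dx + [u'(x) v(x)]_0^2.
Choose V so that boundary terms are either known or forced to vanish.
u has inhomogeneous Neumann u'(0) = 2, u'(2) = 0. [u' v]_0^2 = (0)·v(2) − (2)·v(0) = − 2·v(0). Take V = H^1(0, 2); boundary term becomes part of RHS.
Weak formulation: find u (satisfying any essential BC) such that ∫_0^2 u'(x) v'(x) dx = ∫_0^2 f v dx − 2·v(0) for all v ∈ V (Neumann data are natural BCs: they enter the RHS as boundary terms).
Substituting f(x) = 2*x^2 + 3*x - 14/3, the right-hand side is ∫_0^2 (2*x^2 + 3*x - 14/3) v dx − 2·v(0).
Compatibility check (pure Neumann): taking v ≡ 1 ∈ V gives 0 = ∫_0^2 f dx + (0) − (2), i.e. ∫_0^2 f dx must equal u'(0) − u'(2) = 2. Indeed ∫_0^2 (2*x^2 + 3*x - 14/3) dx = 2, so the data are compatible. The solution is then unique only up to an additive constant (fix it e.g. by requiring ∫_0^2 u dx = 0).


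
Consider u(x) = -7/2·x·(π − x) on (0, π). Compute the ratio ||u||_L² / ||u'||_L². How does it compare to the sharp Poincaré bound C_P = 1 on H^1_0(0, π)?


||u||_L² / ||u'||_L² = sqrt(10)*π/10 < C_P = 1.

u(x) = -7/2·x·(π − x), so u'(x) = 7*x - 7*π/2.
u(x) = -7/2·x·(π − x) vanishes at x = 0 and x = π, so u ∈ H^1_0(0, π). Differentiate via the product rule and integrate the resulting polynomials term by term.
  ∫_0^π u² dx = ∫_0^π (49*x^4/4 - 49*π*x^3/2 + 49*π^2*x^2/4) dx. Term by term:
    ∫_0^π 49*x^4/4 dx = 49*π^5/20;  ∫_0^π -49*π*x^3/2 dx = -49*π^5/8;  ∫_0^π 49*π^2*x^2/4 dx = 49*π^5/12.
  Sum: 49*π^5/20 − 49*π^5/8 + 49*π^5/12 = 49*π^5/120.
  ∫_0^π (u')² dx = ∫_0^π (49*x^2 - 49*π*x + 49*π^2/4) dx. Term by term:
    ∫_0^π 49*x^2 dx = 49*π^3/3;  ∫_0^π -49*π*x dx = -49*π^3/2;  ∫_0^π 49*π^2/4 dx = 49*π^3/4.
  Sum: 49*π^3/3 − 49*π^3/2 + 49*π^3/4 = 49*π^3/12.
∫_0^π u² dx = 49*π^5/120, so ||u||_L² = 7*sqrt(30)*π^(5/2)/60.
∫_0^π (u')² dx = 49*π^3/12, so ||u'||_L² = 7*sqrt(3)*π^(3/2)/6.
Ratio ||u||_L² / ||u'||_L² = sqrt(10)*π/10.
Sharp Poincaré constant on H^1_0(0, π) is C_P = L/π = 1, achieved by sin(x).
A polynomial bump cannot attain the sharp Poincaré constant (only the first sine eigenfunction does), so the ratio is strictly less than C_P, consistent with ||u||_L² ≤ C_P ||u'||_L².


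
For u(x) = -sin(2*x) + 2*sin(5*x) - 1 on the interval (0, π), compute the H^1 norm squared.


||u||_{H^1(0,π)}^2 = -8/5 + 111*π/2

u'(x) = -2*cos(2*x) + 10*cos(5*x).
Expand u² and (u')² and integrate term by term on (0, π), using: for integers n ≥ 1, ∫_0^π sin²(nx) dx = ∫_0^π cos²(nx) dx = π/2; for n ≠ n', ∫_0^π sin(nx)sin(n'x) dx = ∫_0^π cos(nx)cos(n'x) dx = 0; and by product-to-sum, ∫_0^π sin(nx)cos(n'x) dx = ½∫_0^π [sin((n+n')x) + sin((n−n')x)] dx, which is 0 when n+n' is even and 2n/(n²−n'²) when n+n' is odd (it need not vanish on (0, π)). For the constant mode: ∫_0^π 1 dx = π, ∫_0^π cos(nx) dx = 0, ∫_0^π sin(nx) dx = (1−(−1)^n)/n.
  u² squared terms: (-1)²·∫1 dx = 1·π = π;  (-1)²·∫sin(2x)² dx = 1·π/2 = π/2;  (2)²·∫sin(5x)² dx = 4·π/2 = 2*π.
  u² cross terms: 2·(-1)·(-1)·∫1·sin(2x) dx = 2·(0) = 0;  2·(-1)·(2)·∫1·sin(5x) dx = -4·(2/5) = -8/5;  2·(-1)·(2)·∫sin(2x)·sin(5x) dx = -4·(0) = 0.
  So ∫_0^π u² dx = π + π/2 + 2*π + 0 − 8/5 + 0 = -8/5 + 7*π/2.
  (u')² squared terms: (-2)²·∫cos(2x)² dx = 4·π/2 = 2*π;  (10)²·∫cos(5x)² dx = 100·π/2 = 50*π.
  (u')² cross terms: 2·(-2)·(10)·∫cos(2x)·cos(5x) dx = -40·(0) = 0.
  So ∫_0^π (u')² dx = 2*π + 50*π + 0 = 52*π.
||u||_{H^1}^2 = (-8/5 + 7*π/2) + (52*π) = -8/5 + 111*π/2.


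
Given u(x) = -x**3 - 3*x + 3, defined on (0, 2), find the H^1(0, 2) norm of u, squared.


||u||_{H^1}^2 = 1136/7

The H^1 norm (squared) on an interval (0, L) is
  ||u||_{H^1}^2 = ∫_0^L u(x)^2 dx + ∫_0^L u'(x)^2 dx.
Compute u'(x) = -3*x**2 - 3.
Then u(x)^2 = x**6 + 6*x**4 - 6*x**3 + 9*x**2 - 18*x + 9 and u'(x)^2 = 9*x**4 + 18*x**2 + 9.
Integrate each monomial from 0 to 2 using ∫_0^2 c·x^n dx = c·2^(n+1)/(n+1):
  ∫_0^2 u(x)^2 dx = ∫_0^2 (x^6 + 6*x^4 - 6*x^3 + 9*x^2 - 18*x + 9) dx. Term by term:
    ∫_0^2 x^6 dx = 128/7;  ∫_0^2 6*x^4 dx = 192/5;  ∫_0^2 -6*x^3 dx = -24;
    ∫_0^2 9*x^2 dx = 24;  ∫_0^2 -18*x dx = -36;  ∫_0^2 9 dx = 18.
  Sum: 128/7 + 192/5 − 24 + 24 − 36 + 18 = 1354/35.
  ∫_0^2 u'(x)^2 dx = ∫_0^2 (9*x^4 + 18*x^2 + 9) dx. Term by term:
    ∫_0^2 9*x^4 dx = 288/5;  ∫_0^2 18*x^2 dx = 48;  ∫_0^2 9 dx = 18.
  Sum: 288/5 + 48 + 18 = 618/5.
Adding: ||u||_{H^1}^2 = 1354/35 + 618/5 = 1136/7.


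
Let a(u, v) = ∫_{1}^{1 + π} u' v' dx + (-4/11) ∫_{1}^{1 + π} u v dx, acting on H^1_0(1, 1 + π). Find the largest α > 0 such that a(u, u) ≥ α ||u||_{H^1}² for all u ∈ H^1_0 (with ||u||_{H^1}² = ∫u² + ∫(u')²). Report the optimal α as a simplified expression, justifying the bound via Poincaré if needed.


α = 7/22

Coercivity of a(·,·) on H^1_0(1, 1 + π) means a(u, u) ≥ α ||u||_{H^1}² for every u ∈ H^1_0.
The interval has length L = π, and Poincaré/coercivity depend only on L. Here a(u, u) = ∫(u')² + (-4/11)·∫u².
Here c = -4/11 < 0 with |c| < (π/L)² = 1, so coercivity still holds. The condition a(u,u) ≥ α||u||_{H^1}² reads (1−α)∫(u')² ≥ (α−c)∫u². Any admissible α is ≤ 1 (rapidly oscillating u have ∫u²/∫(u')² → 0), and α = 1 would force 0 ≥ (1−c)∫u², impossible since c < 1; so 1−α > 0. By the sharp Poincaré inequality on H^1_0 of an interval of length L, ∫(u')² ≥ (π/L)²∫u² with equality for the first sine mode sin(π(x−x₀)/L) (x₀ the left endpoint), so the inequality holds for all u iff (1−α)(π/L)² ≥ α − c, i.e. α ≤ ((π/L)² + c)/((π/L)² + 1) = (1 + c(L/π)²)/(1 + (L/π)²). (Direct route, valid since c ≤ 0: Poincaré gives c∫u² ≥ c(L/π)²∫(u')², so a(u,u) ≥ (1 + c(L/π)²)∫(u')², while ||u||_{H^1}² ≤ (1 + (L/π)²)∫(u')²; dividing yields the same α.) With (π/L)² = 1 and c = -4/11, the largest admissible constant is α = ((π/L)² + c)/((π/L)² + 1).
Simplifying, α = 7/22.


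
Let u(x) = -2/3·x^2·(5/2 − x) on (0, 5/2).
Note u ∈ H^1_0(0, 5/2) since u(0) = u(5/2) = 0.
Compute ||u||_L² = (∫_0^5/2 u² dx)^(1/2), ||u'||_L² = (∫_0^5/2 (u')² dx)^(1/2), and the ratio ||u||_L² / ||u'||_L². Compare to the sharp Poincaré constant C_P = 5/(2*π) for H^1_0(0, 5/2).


||u||_L² / ||u'||_L² = 5*sqrt(14)/28 < C_P = 5/(2*π).

u(x) = -2/3·x^2·(5/2 − x), so u'(x) = 2*x*(3*x - 5)/3.
u(x) = -2/3·x^2·(5/2 − x) vanishes at x = 0 and x = 5/2, so u ∈ H^1_0(0, 5/2). Differentiate via the product rule and integrate the resulting polynomials term by term.
  ∫_0^5/2 u² dx = ∫_0^5/2 (4*x^6/9 - 20*x^5/9 + 25*x^4/9) dx. Term by term:
    ∫_0^5/2 4*x^6/9 dx = 78125/2016;  ∫_0^5/2 -20*x^5/9 dx = -78125/864;  ∫_0^5/2 25*x^4/9 dx = 15625/288.
  Sum: 78125/2016 − 78125/864 + 15625/288 = 15625/6048.
  ∫_0^5/2 (u')² dx = ∫_0^5/2 (4*x^4 - 40*x^3/3 + 100*x^2/9) dx. Term by term:
    ∫_0^5/2 4*x^4 dx = 625/8;  ∫_0^5/2 -40*x^3/3 dx = -3125/24;  ∫_0^5/2 100*x^2/9 dx = 3125/54.
  Sum: 625/8 − 3125/24 + 3125/54 = 625/108.
∫_0^5/2 u² dx = 15625/6048, so ||u||_L² = 125*sqrt(42)/504.
∫_0^5/2 (u')² dx = 625/108, so ||u'||_L² = 25*sqrt(3)/18.
Ratio ||u||_L² / ||u'||_L² = 5*sqrt(14)/28.
Sharp Poincaré constant on H^1_0(0, 5/2) is C_P = L/π = 5/(2*π), achieved by sin(2*π/5·x).
A polynomial bump cannot attain the sharp Poincaré constant (only the first sine eigenfunction does), so the ratio is strictly less than C_P, consistent with ||u||_L² ≤ C_P ||u'||_L².


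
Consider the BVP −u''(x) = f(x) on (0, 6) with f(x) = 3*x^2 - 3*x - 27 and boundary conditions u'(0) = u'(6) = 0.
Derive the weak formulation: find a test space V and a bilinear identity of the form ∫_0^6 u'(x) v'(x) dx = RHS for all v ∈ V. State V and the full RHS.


V = H^1(0, 6) (no boundary constraint on v; u is determined up to an additive constant); weak form: ∫_0^6 u'v' dx = ∫_0^6 (3*x^2 - 3*x - 27) v dx for all v ∈ V.

Multiply both sides by a test function v and integrate from 0 to 6:
  ∫_0^6 −u''(x) v(x) dx = ∫_0^6 f(x) v(x) dx.
Integrate the LHS by parts once:
  ∫_0^6 −u'' v dx = −[u'(x) v(x)]_0^6 + ∫_0^6 u'(x) v'(x) dx.
Thus ∫_0^6 u'(x) v'(x) dx = ∫_0^6 f(x) v(x) dx + [u'(x) v(x)]_0^6.
Choose V so that boundary terms are either known or forced to vanish.
u has homogeneous Neumann: u'(0) = u'(6) = 0. So [u' v]_0^6 = 0·v(6) − 0·v(0) = 0 for any v; take V = H^1(0, 6).
Weak formulation: find u (satisfying any essential BC) such that ∫_0^6 u'(x) v'(x) dx = ∫_0^6 f v dx for all v ∈ V (homogeneous Neumann, so boundary terms vanish).
Substituting f(x) = 3*x^2 - 3*x - 27, the right-hand side is ∫_0^6 (3*x^2 - 3*x - 27) v dx.
Compatibility check (pure Neumann): taking v ≡ 1 ∈ V gives 0 = ∫_0^6 f dx + (0) − (0), i.e. ∫_0^6 f dx must equal u'(0) − u'(6) = 0. Indeed ∫_0^6 (3*x^2 - 3*x - 27) dx = 0, so the data are compatible. The solution is then unique only up to an additive constant (fix it e.g. by requiring ∫_0^6 u dx = 0).


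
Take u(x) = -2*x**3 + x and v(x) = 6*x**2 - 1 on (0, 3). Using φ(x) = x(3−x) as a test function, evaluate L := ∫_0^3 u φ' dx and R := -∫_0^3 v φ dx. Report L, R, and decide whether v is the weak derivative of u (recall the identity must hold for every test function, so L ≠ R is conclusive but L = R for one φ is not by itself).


LHS = 342/5, RHS = -342/5. No, v is not the weak derivative of u.

u(x) = -2*x**3 + x, classical derivative u'(x) = 1 - 6*x**2.
φ(x) = x(3−x), so φ'(x) = 3 - 2*x.
Note φ(0) = φ(3) = 0, so the boundary term u·φ vanishes.
LHS = ∫_0^3 u(x) φ'(x) dx = ∫_0^3 (4*x^4 - 6*x^3 - 2*x^2 + 3*x) dx. Term by term:
  ∫_0^3 4*x^4 dx = 972/5;  ∫_0^3 -6*x^3 dx = -243/2;  ∫_0^3 -2*x^2 dx = -18;
  ∫_0^3 3*x dx = 27/2.
Sum: 972/5 − 243/2 − 18 + 27/2 = 342/5.
So LHS = 342/5.
∫_0^3 v(x) φ(x) dx = ∫_0^3 (-6*x^4 + 18*x^3 + x^2 - 3*x) dx. Term by term:
  ∫_0^3 -6*x^4 dx = -1458/5;  ∫_0^3 18*x^3 dx = 729/2;  ∫_0^3 x^2 dx = 9;
  ∫_0^3 -3*x dx = -27/2.
Sum: -1458/5 + 729/2 + 9 − 27/2 = 342/5.
So RHS = -∫_0^3 v(x) φ(x) dx = -342/5.
LHS − RHS = 684/5 ≠ 0, so the identity fails.
(For a valid weak derivative the identity must hold for EVERY test function, in particular this one. The failure shows v is NOT the weak derivative of u.)
Correct weak derivative would be u'(x) = 1 - 6*x**2.


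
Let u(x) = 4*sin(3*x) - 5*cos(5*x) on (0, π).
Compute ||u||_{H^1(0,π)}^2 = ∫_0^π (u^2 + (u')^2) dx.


||u||_{H^1(0,π)}^2 = 405*π

u'(x) = 25*sin(5*x) + 12*cos(3*x).
Expand u² and (u')² and integrate term by term on (0, π), using: for integers n ≥ 1, ∫_0^π sin²(nx) dx = ∫_0^π cos²(nx) dx = π/2; for n ≠ n', ∫_0^π sin(nx)sin(n'x) dx = ∫_0^π cos(nx)cos(n'x) dx = 0; and by product-to-sum, ∫_0^π sin(nx)cos(n'x) dx = ½∫_0^π [sin((n+n')x) + sin((n−n')x)] dx, which is 0 when n+n' is even and 2n/(n²−n'²) when n+n' is odd (it need not vanish on (0, π)).
  u² squared terms: (-5)²·∫cos(5x)² dx = 25·π/2 = 25*π/2;  (4)²·∫sin(3x)² dx = 16·π/2 = 8*π.
  u² cross terms: 2·(-5)·(4)·∫cos(5x)·sin(3x) dx = -40·(0) = 0.
  So ∫_0^π u² dx = 25*π/2 + 8*π + 0 = 41*π/2.
  (u')² squared terms: (12)²·∫cos(3x)² dx = 144·π/2 = 72*π;  (25)²·∫sin(5x)² dx = 625·π/2 = 625*π/2.
  (u')² cross terms: 2·(12)·(25)·∫cos(3x)·sin(5x) dx = 600·(0) = 0.
  So ∫_0^π (u')² dx = 72*π + 625*π/2 + 0 = 769*π/2.
||u||_{H^1}^2 = (41*π/2) + (769*π/2) = 405*π.


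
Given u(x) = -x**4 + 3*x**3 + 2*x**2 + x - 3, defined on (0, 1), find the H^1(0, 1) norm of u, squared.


||u||_{H^1}^2 = 1303/36

The H^1 norm (squared) on an interval (0, L) is
  ||u||_{H^1}^2 = ∫_0^L u(x)^2 dx + ∫_0^L u'(x)^2 dx.
Compute u'(x) = -4*x**3 + 9*x**2 + 4*x + 1.
Then u(x)^2 = x**8 - 6*x**7 + 5*x**6 + 10*x**5 + 16*x**4 - 14*x**3 - 11*x**2 - 6*x + 9 and u'(x)^2 = 16*x**6 - 72*x**5 + 49*x**4 + 64*x**3 + 34*x**2 + 8*x + 1.
Integrate each monomial from 0 to 1 using ∫_0^1 c·x^n dx = c·1^(n+1)/(n+1):
  ∫_0^1 u(x)^2 dx = ∫_0^1 (x^8 - 6*x^7 + 5*x^6 + 10*x^5 + 16*x^4 - 14*x^3 - 11*x^2 - 6*x + 9) dx. Term by term:
    ∫_0^1 x^8 dx = 1/9;  ∫_0^1 -6*x^7 dx = -3/4;  ∫_0^1 5*x^6 dx = 5/7;
    ∫_0^1 10*x^5 dx = 5/3;  ∫_0^1 16*x^4 dx = 16/5;  ∫_0^1 -14*x^3 dx = -7/2;
    ∫_0^1 -11*x^2 dx = -11/3;  ∫_0^1 -6*x dx = -3;  ∫_0^1 9 dx = 9.
  Sum: 1/9 − 3/4 + 5/7 + 5/3 + 16/5 − 7/2 − 11/3 − 3 + 9 = 4757/1260.
  ∫_0^1 u'(x)^2 dx = ∫_0^1 (16*x^6 - 72*x^5 + 49*x^4 + 64*x^3 + 34*x^2 + 8*x + 1) dx. Term by term:
    ∫_0^1 16*x^6 dx = 16/7;  ∫_0^1 -72*x^5 dx = -12;  ∫_0^1 49*x^4 dx = 49/5;
    ∫_0^1 64*x^3 dx = 16;  ∫_0^1 34*x^2 dx = 34/3;  ∫_0^1 8*x dx = 4;
    ∫_0^1 1 dx = 1.
  Sum: 16/7 − 12 + 49/5 + 16 + 34/3 + 4 + 1 = 3404/105.
Adding: ||u||_{H^1}^2 = 4757/1260 + 3404/105 = 1303/36.


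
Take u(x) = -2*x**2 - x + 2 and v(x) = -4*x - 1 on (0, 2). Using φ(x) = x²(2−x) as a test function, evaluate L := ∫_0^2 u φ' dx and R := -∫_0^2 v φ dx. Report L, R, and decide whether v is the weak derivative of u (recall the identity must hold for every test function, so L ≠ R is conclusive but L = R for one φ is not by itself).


LHS = 116/15, RHS = 116/15. Yes, v = u' weakly.

u(x) = -2*x**2 - x + 2, classical derivative u'(x) = -4*x - 1.
φ(x) = x²(2−x), so φ'(x) = x*(4 - 3*x).
Note φ(0) = φ(2) = 0, so the boundary term u·φ vanishes.
LHS = ∫_0^2 u(x) φ'(x) dx = ∫_0^2 (6*x^4 - 5*x^3 - 10*x^2 + 8*x) dx. Term by term:
  ∫_0^2 6*x^4 dx = 192/5;  ∫_0^2 -5*x^3 dx = -20;  ∫_0^2 -10*x^2 dx = -80/3;
  ∫_0^2 8*x dx = 16.
Sum: 192/5 − 20 − 80/3 + 16 = 116/15.
So LHS = 116/15.
∫_0^2 v(x) φ(x) dx = ∫_0^2 (4*x^4 - 7*x^3 - 2*x^2) dx. Term by term:
  ∫_0^2 4*x^4 dx = 128/5;  ∫_0^2 -7*x^3 dx = -28;  ∫_0^2 -2*x^2 dx = -16/3.
Sum: 128/5 − 28 − 16/3 = -116/15.
So RHS = -∫_0^2 v(x) φ(x) dx = 116/15.
LHS = RHS, so the identity holds for this test φ.
Moreover u is smooth here and v(x) = u'(x) = -4*x - 1 pointwise, so the identity holds for every test function. Hence v is the weak derivative of u.


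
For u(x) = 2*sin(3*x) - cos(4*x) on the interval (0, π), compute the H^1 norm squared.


||u||_{H^1(0,π)}^2 = 408/7 + 57*π/2

u'(x) = 4*sin(4*x) + 6*cos(3*x).
Expand u² and (u')² and integrate term by term on (0, π), using: for integers n ≥ 1, ∫_0^π sin²(nx) dx = ∫_0^π cos²(nx) dx = π/2; for n ≠ n', ∫_0^π sin(nx)sin(n'x) dx = ∫_0^π cos(nx)cos(n'x) dx = 0; and by product-to-sum, ∫_0^π sin(nx)cos(n'x) dx = ½∫_0^π [sin((n+n')x) + sin((n−n')x)] dx, which is 0 when n+n' is even and 2n/(n²−n'²) when n+n' is odd (it need not vanish on (0, π)).
  u² squared terms: (-1)²·∫cos(4x)² dx = 1·π/2 = π/2;  (2)²·∫sin(3x)² dx = 4·π/2 = 2*π.
  u² cross terms: 2·(-1)·(2)·∫cos(4x)·sin(3x) dx = -4·(-6/7) = 24/7.
  So ∫_0^π u² dx = π/2 + 2*π + 24/7 = 24/7 + 5*π/2.
  (u')² squared terms: (4)²·∫sin(4x)² dx = 16·π/2 = 8*π;  (6)²·∫cos(3x)² dx = 36·π/2 = 18*π.
  (u')² cross terms: 2·(4)·(6)·∫sin(4x)·cos(3x) dx = 48·(8/7) = 384/7.
  So ∫_0^π (u')² dx = 8*π + 18*π + 384/7 = 384/7 + 26*π.
||u||_{H^1}^2 = (24/7 + 5*π/2) + (384/7 + 26*π) = 408/7 + 57*π/2.


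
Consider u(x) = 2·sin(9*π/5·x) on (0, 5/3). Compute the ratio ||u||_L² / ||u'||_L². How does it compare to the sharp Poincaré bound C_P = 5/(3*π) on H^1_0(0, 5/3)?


||u||_L² / ||u'||_L² = 5/(9*π) < C_P = 5/(3*π).

u(x) = 2·sin(9*π/5·x), so u'(x) = 18*π*cos(9*π*x/5)/5.
Writing u(x) = A·sin(kπx/L) with A = 2 and k = 3, use ∫_0^L sin²(kπx/L) dx = L/2 and ∫_0^L cos²(kπx/L) dx = L/2.
u² = 4·sin²(9*π/5·x) and (u')² = 324*π^2/25·cos²(9*π/5·x), and each of sin², cos² integrates to L/2 = 5/6 over (0, 5/3).
∫_0^5/3 u² dx = 10/3, so ||u||_L² = sqrt(30)/3.
∫_0^5/3 (u')² dx = 54*π^2/5, so ||u'||_L² = 3*sqrt(30)*π/5.
Ratio ||u||_L² / ||u'||_L² = 5/(9*π).
Sharp Poincaré constant on H^1_0(0, 5/3) is C_P = L/π = 5/(3*π), achieved by sin(3*π/5·x).
This is the k = 3 harmonic; the ratio L/(kπ) is strictly less than C_P = L/π, consistent with the sharp inequality ||u||_L² ≤ C_P ||u'||_L².


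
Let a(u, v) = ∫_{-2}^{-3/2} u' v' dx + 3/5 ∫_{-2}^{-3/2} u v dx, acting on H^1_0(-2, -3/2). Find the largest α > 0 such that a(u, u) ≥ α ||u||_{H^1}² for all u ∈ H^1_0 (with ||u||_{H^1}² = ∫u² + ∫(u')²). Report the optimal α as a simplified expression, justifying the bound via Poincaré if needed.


α = (3 + 20*π^2)/(5*(1 + 4*π^2))

Coercivity of a(·,·) on H^1_0(-2, -3/2) means a(u, u) ≥ α ||u||_{H^1}² for every u ∈ H^1_0.
The interval has length L = 1/2, and Poincaré/coercivity depend only on L. Here a(u, u) = ∫(u')² + (3/5)·∫u².
Here 0 < c = 3/5 < 1. The condition a(u,u) ≥ α||u||_{H^1}² reads (1−α)∫(u')² ≥ (α−c)∫u². Any admissible α is ≤ 1 (rapidly oscillating u have ∫u²/∫(u')² → 0), and α = 1 would force 0 ≥ (1−c)∫u², impossible since c < 1; so 1−α > 0. By the sharp Poincaré inequality on H^1_0 of an interval of length L, ∫(u')² ≥ (π/L)²∫u² with equality for the first sine mode sin(π(x−x₀)/L) (x₀ the left endpoint), so the inequality holds for all u iff (1−α)(π/L)² ≥ α − c, i.e. α ≤ ((π/L)² + c)/((π/L)² + 1) = (1 + c(L/π)²)/(1 + (L/π)²). With (π/L)² = 4*π^2 and c = 3/5, the largest admissible constant is α = ((π/L)² + c)/((π/L)² + 1).
Simplifying, α = (3 + 20*π^2)/(5*(1 + 4*π^2)).


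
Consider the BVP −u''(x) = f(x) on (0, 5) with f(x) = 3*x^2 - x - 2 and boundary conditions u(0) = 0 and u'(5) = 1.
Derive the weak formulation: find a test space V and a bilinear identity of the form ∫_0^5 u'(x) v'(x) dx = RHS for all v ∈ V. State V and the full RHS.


V = {v ∈ H^1(0, 5) : v(0) = 0} (test functions vanish at x = 0 where u is specified); weak form: ∫_0^5 u'v' dx = ∫_0^5 (3*x^2 - x - 2) v dx + v(5) for all v ∈ V.

Multiply both sides by a test function v and integrate from 0 to 5:
  ∫_0^5 −u''(x) v(x) dx = ∫_0^5 f(x) v(x) dx.
Integrate the LHS by parts once:
  ∫_0^5 −u'' v dx = −[u'(x) v(x)]_0^5 + ∫_0^5 u'(x) v'(x) dx.
Thus ∫_0^5 u'(x) v'(x) dx = ∫_0^5 f(x) v(x) dx + [u'(x) v(x)]_0^5.
Choose V so that boundary terms are either known or forced to vanish.
Mixed BC: u(0) = 0 (Dirichlet) and u'(5) = 1 (Neumann). Define V = {v ∈ H^1(0, 5) : v(0) = 0}. Then [u' v]_0^5 = u'(5)·v(5) − u'(0)·0 = v(5).
Weak formulation: find u (satisfying any essential BC) such that ∫_0^5 u'(x) v'(x) dx = ∫_0^5 f v dx + v(5) for all v ∈ V (Dirichlet at 0 absorbed into V; Neumann datum at x = 5 contributes the boundary term).
Substituting f(x) = 3*x^2 - x - 2, the right-hand side is ∫_0^5 (3*x^2 - x - 2) v dx + v(5).


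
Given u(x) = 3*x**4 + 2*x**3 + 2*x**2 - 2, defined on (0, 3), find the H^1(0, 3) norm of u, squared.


||u||_{H^1}^2 = 7343103/70

The H^1 norm (squared) on an interval (0, L) is
  ||u||_{H^1}^2 = ∫_0^L u(x)^2 dx + ∫_0^L u'(x)^2 dx.
Compute u'(x) = 12*x**3 + 6*x**2 + 4*x.
Then u(x)^2 = 9*x**8 + 12*x**7 + 16*x**6 + 8*x**5 - 8*x**4 - 8*x**3 - 8*x**2 + 4 and u'(x)^2 = 144*x**6 + 144*x**5 + 132*x**4 + 48*x**3 + 16*x**2.
Integrate each monomial from 0 to 3 using ∫_0^3 c·x^n dx = c·3^(n+1)/(n+1):
  ∫_0^3 u(x)^2 dx = ∫_0^3 (9*x^8 + 12*x^7 + 16*x^6 + 8*x^5 - 8*x^4 - 8*x^3 - 8*x^2 + 4) dx. Term by term:
    ∫_0^3 9*x^8 dx = 19683;  ∫_0^3 12*x^7 dx = 19683/2;  ∫_0^3 16*x^6 dx = 34992/7;
    ∫_0^3 8*x^5 dx = 972;  ∫_0^3 -8*x^4 dx = -1944/5;  ∫_0^3 -8*x^3 dx = -162;
    ∫_0^3 -8*x^2 dx = -72;  ∫_0^3 4 dx = 12.
  Sum: 19683 + 19683/2 + 34992/7 + 972 − 1944/5 − 162 − 72 + 12 = 2441919/70.
  ∫_0^3 u'(x)^2 dx = ∫_0^3 (144*x^6 + 144*x^5 + 132*x^4 + 48*x^3 + 16*x^2) dx. Term by term:
    ∫_0^3 144*x^6 dx = 314928/7;  ∫_0^3 144*x^5 dx = 17496;  ∫_0^3 132*x^4 dx = 32076/5;
    ∫_0^3 48*x^3 dx = 972;  ∫_0^3 16*x^2 dx = 144.
  Sum: 314928/7 + 17496 + 32076/5 + 972 + 144 = 2450592/35.
Adding: ||u||_{H^1}^2 = 2441919/70 + 2450592/35 = 7343103/70.


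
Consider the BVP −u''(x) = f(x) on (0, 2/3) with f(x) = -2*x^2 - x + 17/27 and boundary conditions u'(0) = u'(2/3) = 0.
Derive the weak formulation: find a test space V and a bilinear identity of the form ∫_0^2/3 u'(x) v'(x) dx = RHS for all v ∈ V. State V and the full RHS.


V = H^1(0, 2/3) (no boundary constraint on v; u is determined up to an additive constant); weak form: ∫_0^2/3 u'v' dx = ∫_0^2/3 (-2*x^2 - x + 17/27) v dx for all v ∈ V.

Multiply both sides by a test function v and integrate from 0 to 2/3:
  ∫_0^2/3 −u''(x) v(x) dx = ∫_0^2/3 f(x) v(x) dx.
Integrate the LHS by parts once:
  ∫_0^2/3 −u'' v dx = −[u'(x) v(x)]_0^2/3 + ∫_0^2/3 u'(x) v'(x) dx.
Thus ∫_0^2/3 u'(x) v'(x) dx = ∫_0^2/3 f(x) v(x) dx + [u'(x) v(x)]_0^2/3.
Choose V so that boundary terms are either known or forced to vanish.
u has homogeneous Neumann: u'(0) = u'(2/3) = 0. So [u' v]_0^2/3 = 0·v(2/3) − 0·v(0) = 0 for any v; take V = H^1(0, 2/3).
Weak formulation: find u (satisfying any essential BC) such that ∫_0^2/3 u'(x) v'(x) dx = ∫_0^2/3 f v dx for all v ∈ V (homogeneous Neumann, so boundary terms vanish).
Substituting f(x) = -2*x^2 - x + 17/27, the right-hand side is ∫_0^2/3 (-2*x^2 - x + 17/27) v dx.
Compatibility check (pure Neumann): taking v ≡ 1 ∈ V gives 0 = ∫_0^2/3 f dx + (0) − (0), i.e. ∫_0^2/3 f dx must equal u'(0) − u'(2/3) = 0. Indeed ∫_0^2/3 (-2*x^2 - x + 17/27) dx = 0, so the data are compatible. The solution is then unique only up to an additive constant (fix it e.g. by requiring ∫_0^2/3 u dx = 0).


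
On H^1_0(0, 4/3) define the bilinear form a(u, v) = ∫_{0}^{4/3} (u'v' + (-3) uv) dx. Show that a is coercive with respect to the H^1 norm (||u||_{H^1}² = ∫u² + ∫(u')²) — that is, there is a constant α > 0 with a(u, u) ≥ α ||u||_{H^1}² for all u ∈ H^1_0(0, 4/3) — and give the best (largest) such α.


α = 3*(-16 + 3*π^2)/(16 + 9*π^2)

Coercivity of a(·,·) on H^1_0(0, 4/3) means a(u, u) ≥ α ||u||_{H^1}² for every u ∈ H^1_0.
The interval has length L = 4/3, and Poincaré/coercivity depend only on L. Here a(u, u) = ∫(u')² + (-3)·∫u².
Here c = -3 < 0 with |c| < (π/L)² = 9*π^2/16, so coercivity still holds. The condition a(u,u) ≥ α||u||_{H^1}² reads (1−α)∫(u')² ≥ (α−c)∫u². Any admissible α is ≤ 1 (rapidly oscillating u have ∫u²/∫(u')² → 0), and α = 1 would force 0 ≥ (1−c)∫u², impossible since c < 1; so 1−α > 0. By the sharp Poincaré inequality on H^1_0 of an interval of length L, ∫(u')² ≥ (π/L)²∫u² with equality for the first sine mode sin(π(x−x₀)/L) (x₀ the left endpoint), so the inequality holds for all u iff (1−α)(π/L)² ≥ α − c, i.e. α ≤ ((π/L)² + c)/((π/L)² + 1) = (1 + c(L/π)²)/(1 + (L/π)²). (Direct route, valid since c ≤ 0: Poincaré gives c∫u² ≥ c(L/π)²∫(u')², so a(u,u) ≥ (1 + c(L/π)²)∫(u')², while ||u||_{H^1}² ≤ (1 + (L/π)²)∫(u')²; dividing yields the same α.) With (π/L)² = 9*π^2/16 and c = -3, the largest admissible constant is α = ((π/L)² + c)/((π/L)² + 1).
Simplifying, α = 3*(-16 + 3*π^2)/(16 + 9*π^2).


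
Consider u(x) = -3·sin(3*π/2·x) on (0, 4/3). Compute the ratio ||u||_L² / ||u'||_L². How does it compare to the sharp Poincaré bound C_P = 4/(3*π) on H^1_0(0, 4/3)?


||u||_L² / ||u'||_L² = 2/(3*π) < C_P = 4/(3*π).

u(x) = -3·sin(3*π/2·x), so u'(x) = -9*π*cos(3*π*x/2)/2.
Writing u(x) = A·sin(kπx/L) with A = -3 and k = 2, use ∫_0^L sin²(kπx/L) dx = L/2 and ∫_0^L cos²(kπx/L) dx = L/2.
u² = 9·sin²(3*π/2·x) and (u')² = 81*π^2/4·cos²(3*π/2·x), and each of sin², cos² integrates to L/2 = 2/3 over (0, 4/3).
∫_0^4/3 u² dx = 6, so ||u||_L² = sqrt(6).
∫_0^4/3 (u')² dx = 27*π^2/2, so ||u'||_L² = 3*sqrt(6)*π/2.
Ratio ||u||_L² / ||u'||_L² = 2/(3*π).
Sharp Poincaré constant on H^1_0(0, 4/3) is C_P = L/π = 4/(3*π), achieved by sin(3*π/4·x).
This is the k = 2 harmonic; the ratio L/(kπ) is strictly less than C_P = L/π, consistent with the sharp inequality ||u||_L² ≤ C_P ||u'||_L².


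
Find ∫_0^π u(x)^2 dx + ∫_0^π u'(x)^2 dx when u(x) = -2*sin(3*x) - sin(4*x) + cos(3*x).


||u||_{H^1(0,π)}^2 = -160/7 + 67*π/2

u'(x) = -3*sin(3*x) - 6*cos(3*x) - 4*cos(4*x).
Expand u² and (u')² and integrate term by term on (0, π), using: for integers n ≥ 1, ∫_0^π sin²(nx) dx = ∫_0^π cos²(nx) dx = π/2; for n ≠ n', ∫_0^π sin(nx)sin(n'x) dx = ∫_0^π cos(nx)cos(n'x) dx = 0; and by product-to-sum, ∫_0^π sin(nx)cos(n'x) dx = ½∫_0^π [sin((n+n')x) + sin((n−n')x)] dx, which is 0 when n+n' is even and 2n/(n²−n'²) when n+n' is odd (it need not vanish on (0, π)).
  u² squared terms: (-1)²·∫sin(4x)² dx = 1·π/2 = π/2;  (-2)²·∫sin(3x)² dx = 4·π/2 = 2*π;  (1)²·∫cos(3x)² dx = 1·π/2 = π/2.
  u² cross terms: 2·(-1)·(-2)·∫sin(4x)·sin(3x) dx = 4·(0) = 0;  2·(-1)·(1)·∫sin(4x)·cos(3x) dx = -2·(8/7) = -16/7;  2·(-2)·(1)·∫sin(3x)·cos(3x) dx = -4·(0) = 0.
  So ∫_0^π u² dx = π/2 + 2*π + π/2 + 0 − 16/7 + 0 = -16/7 + 3*π.
  (u')² squared terms: (-6)²·∫cos(3x)² dx = 36·π/2 = 18*π;  (-4)²·∫cos(4x)² dx = 16·π/2 = 8*π;  (-3)²·∫sin(3x)² dx = 9·π/2 = 9*π/2.
  (u')² cross terms: 2·(-6)·(-4)·∫cos(3x)·cos(4x) dx = 48·(0) = 0;  2·(-6)·(-3)·∫cos(3x)·sin(3x) dx = 36·(0) = 0;  2·(-4)·(-3)·∫cos(4x)·sin(3x) dx = 24·(-6/7) = -144/7.
  So ∫_0^π (u')² dx = 18*π + 8*π + 9*π/2 + 0 + 0 − 144/7 = -144/7 + 61*π/2.
||u||_{H^1}^2 = (-16/7 + 3*π) + (-144/7 + 61*π/2) = -160/7 + 67*π/2.


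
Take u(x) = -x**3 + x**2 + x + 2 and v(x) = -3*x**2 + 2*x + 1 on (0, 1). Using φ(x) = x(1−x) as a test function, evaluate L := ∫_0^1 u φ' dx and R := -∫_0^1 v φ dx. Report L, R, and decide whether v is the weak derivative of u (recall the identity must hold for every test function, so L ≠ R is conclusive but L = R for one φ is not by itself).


LHS = -11/60, RHS = -11/60. Yes, v = u' weakly.

u(x) = -x**3 + x**2 + x + 2, classical derivative u'(x) = -3*x**2 + 2*x + 1.
φ(x) = x(1−x), so φ'(x) = 1 - 2*x.
Note φ(0) = φ(1) = 0, so the boundary term u·φ vanishes.
LHS = ∫_0^1 u(x) φ'(x) dx = ∫_0^1 (2*x^4 - 3*x^3 - x^2 - 3*x + 2) dx. Term by term:
  ∫_0^1 2*x^4 dx = 2/5;  ∫_0^1 -3*x^3 dx = -3/4;  ∫_0^1 -x^2 dx = -1/3;
  ∫_0^1 -3*x dx = -3/2;  ∫_0^1 2 dx = 2.
Sum: 2/5 − 3/4 − 1/3 − 3/2 + 2 = -11/60.
So LHS = -11/60.
∫_0^1 v(x) φ(x) dx = ∫_0^1 (3*x^4 - 5*x^3 + x^2 + x) dx. Term by term:
  ∫_0^1 3*x^4 dx = 3/5;  ∫_0^1 -5*x^3 dx = -5/4;  ∫_0^1 x^2 dx = 1/3;
  ∫_0^1 x dx = 1/2.
Sum: 3/5 − 5/4 + 1/3 + 1/2 = 11/60.
So RHS = -∫_0^1 v(x) φ(x) dx = -11/60.
LHS = RHS, so the identity holds for this test φ.
Moreover u is smooth here and v(x) = u'(x) = -3*x**2 + 2*x + 1 pointwise, so the identity holds for every test function. Hence v is the weak derivative of u.


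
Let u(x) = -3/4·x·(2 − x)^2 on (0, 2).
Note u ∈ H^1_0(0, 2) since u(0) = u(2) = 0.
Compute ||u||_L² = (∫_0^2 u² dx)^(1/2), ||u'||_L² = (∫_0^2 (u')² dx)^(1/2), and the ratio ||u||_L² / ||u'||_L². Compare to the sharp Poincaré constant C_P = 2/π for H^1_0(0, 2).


||u||_L² / ||u'||_L² = sqrt(14)/7 < C_P = 2/π.

u(x) = -3/4·x·(2 − x)^2, so u'(x) = -9*x^2/4 + 6*x - 3.
u(x) = -3/4·x·(2 − x)^2 vanishes at x = 0 and x = 2, so u ∈ H^1_0(0, 2). Differentiate via the product rule and integrate the resulting polynomials term by term.
  ∫_0^2 u² dx = ∫_0^2 (9*x^6/16 - 9*x^5/2 + 27*x^4/2 - 18*x^3 + 9*x^2) dx. Term by term:
    ∫_0^2 9*x^6/16 dx = 72/7;  ∫_0^2 -9*x^5/2 dx = -48;  ∫_0^2 27*x^4/2 dx = 432/5;
    ∫_0^2 -18*x^3 dx = -72;  ∫_0^2 9*x^2 dx = 24.
  Sum: 72/7 − 48 + 432/5 − 72 + 24 = 24/35.
  ∫_0^2 (u')² dx = ∫_0^2 (81*x^4/16 - 27*x^3 + 99*x^2/2 - 36*x + 9) dx. Term by term:
    ∫_0^2 81*x^4/16 dx = 162/5;  ∫_0^2 -27*x^3 dx = -108;  ∫_0^2 99*x^2/2 dx = 132;
    ∫_0^2 -36*x dx = -72;  ∫_0^2 9 dx = 18.
  Sum: 162/5 − 108 + 132 − 72 + 18 = 12/5.
∫_0^2 u² dx = 24/35, so ||u||_L² = 2*sqrt(210)/35.
∫_0^2 (u')² dx = 12/5, so ||u'||_L² = 2*sqrt(15)/5.
Ratio ||u||_L² / ||u'||_L² = sqrt(14)/7.
Sharp Poincaré constant on H^1_0(0, 2) is C_P = L/π = 2/π, achieved by sin(π/2·x).
A polynomial bump cannot attain the sharp Poincaré constant (only the first sine eigenfunction does), so the ratio is strictly less than C_P, consistent with ||u||_L² ≤ C_P ||u'||_L².


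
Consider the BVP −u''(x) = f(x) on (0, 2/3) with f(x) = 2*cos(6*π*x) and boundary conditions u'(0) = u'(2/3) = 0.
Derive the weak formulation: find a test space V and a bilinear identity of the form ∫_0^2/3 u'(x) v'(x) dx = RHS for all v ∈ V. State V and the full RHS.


V = H^1(0, 2/3) (no boundary constraint on v; u is determined up to an additive constant); weak form: ∫_0^2/3 u'v' dx = ∫_0^2/3 (2*cos(6*π*x)) v dx for all v ∈ V.

Multiply both sides by a test function v and integrate from 0 to 2/3:
  ∫_0^2/3 −u''(x) v(x) dx = ∫_0^2/3 f(x) v(x) dx.
Integrate the LHS by parts once:
  ∫_0^2/3 −u'' v dx = −[u'(x) v(x)]_0^2/3 + ∫_0^2/3 u'(x) v'(x) dx.
Thus ∫_0^2/3 u'(x) v'(x) dx = ∫_0^2/3 f(x) v(x) dx + [u'(x) v(x)]_0^2/3.
Choose V so that boundary terms are either known or forced to vanish.
u has homogeneous Neumann: u'(0) = u'(2/3) = 0. So [u' v]_0^2/3 = 0·v(2/3) − 0·v(0) = 0 for any v; take V = H^1(0, 2/3).
Weak formulation: find u (satisfying any essential BC) such that ∫_0^2/3 u'(x) v'(x) dx = ∫_0^2/3 f v dx for all v ∈ V (homogeneous Neumann, so boundary terms vanish).
Substituting f(x) = 2*cos(6*π*x), the right-hand side is ∫_0^2/3 (2*cos(6*π*x)) v dx.
Compatibility check (pure Neumann): taking v ≡ 1 ∈ V gives 0 = ∫_0^2/3 f dx + (0) − (0), i.e. ∫_0^2/3 f dx must equal u'(0) − u'(2/3) = 0. Indeed ∫_0^2/3 (2*cos(6*π*x)) dx = 0, so the data are compatible. The solution is then unique only up to an additive constant (fix it e.g. by requiring ∫_0^2/3 u dx = 0).


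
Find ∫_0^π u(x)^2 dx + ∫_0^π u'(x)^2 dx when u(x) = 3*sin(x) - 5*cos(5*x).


||u||_{H^1(0,π)}^2 = 334*π

u'(x) = 25*sin(5*x) + 3*cos(x).
Expand u² and (u')² and integrate term by term on (0, π), using: for integers n ≥ 1, ∫_0^π sin²(nx) dx = ∫_0^π cos²(nx) dx = π/2; for n ≠ n', ∫_0^π sin(nx)sin(n'x) dx = ∫_0^π cos(nx)cos(n'x) dx = 0; and by product-to-sum, ∫_0^π sin(nx)cos(n'x) dx = ½∫_0^π [sin((n+n')x) + sin((n−n')x)] dx, which is 0 when n+n' is even and 2n/(n²−n'²) when n+n' is odd (it need not vanish on (0, π)).
  u² squared terms: (-5)²·∫cos(5x)² dx = 25·π/2 = 25*π/2;  (3)²·∫sin(x)² dx = 9·π/2 = 9*π/2.
  u² cross terms: 2·(-5)·(3)·∫cos(5x)·sin(x) dx = -30·(0) = 0.
  So ∫_0^π u² dx = 25*π/2 + 9*π/2 + 0 = 17*π.
  (u')² squared terms: (3)²·∫cos(x)² dx = 9·π/2 = 9*π/2;  (25)²·∫sin(5x)² dx = 625·π/2 = 625*π/2.
  (u')² cross terms: 2·(3)·(25)·∫cos(x)·sin(5x) dx = 150·(0) = 0.
  So ∫_0^π (u')² dx = 9*π/2 + 625*π/2 + 0 = 317*π.
||u||_{H^1}^2 = (17*π) + (317*π) = 334*π.


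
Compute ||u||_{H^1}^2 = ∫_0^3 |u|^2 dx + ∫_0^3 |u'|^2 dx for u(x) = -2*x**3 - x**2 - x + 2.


||u||_{H^1}^2 = 295737/70

The H^1 norm (squared) on an interval (0, L) is
  ||u||_{H^1}^2 = ∫_0^L u(x)^2 dx + ∫_0^L u'(x)^2 dx.
Compute u'(x) = -6*x**2 - 2*x - 1.
Then u(x)^2 = 4*x**6 + 4*x**5 + 5*x**4 - 6*x**3 - 3*x**2 - 4*x + 4 and u'(x)^2 = 36*x**4 + 24*x**3 + 16*x**2 + 4*x + 1.
Integrate each monomial from 0 to 3 using ∫_0^3 c·x^n dx = c·3^(n+1)/(n+1):
  ∫_0^3 u(x)^2 dx = ∫_0^3 (4*x^6 + 4*x^5 + 5*x^4 - 6*x^3 - 3*x^2 - 4*x + 4) dx. Term by term:
    ∫_0^3 4*x^6 dx = 8748/7;  ∫_0^3 4*x^5 dx = 486;  ∫_0^3 5*x^4 dx = 243;
    ∫_0^3 -6*x^3 dx = -243/2;  ∫_0^3 -3*x^2 dx = -27;  ∫_0^3 -4*x dx = -18;
    ∫_0^3 4 dx = 12.
  Sum: 8748/7 + 486 + 243 − 243/2 − 27 − 18 + 12 = 25539/14.
  ∫_0^3 u'(x)^2 dx = ∫_0^3 (36*x^4 + 24*x^3 + 16*x^2 + 4*x + 1) dx. Term by term:
    ∫_0^3 36*x^4 dx = 8748/5;  ∫_0^3 24*x^3 dx = 486;  ∫_0^3 16*x^2 dx = 144;
    ∫_0^3 4*x dx = 18;  ∫_0^3 1 dx = 3.
  Sum: 8748/5 + 486 + 144 + 18 + 3 = 12003/5.
Adding: ||u||_{H^1}^2 = 25539/14 + 12003/5 = 295737/70.


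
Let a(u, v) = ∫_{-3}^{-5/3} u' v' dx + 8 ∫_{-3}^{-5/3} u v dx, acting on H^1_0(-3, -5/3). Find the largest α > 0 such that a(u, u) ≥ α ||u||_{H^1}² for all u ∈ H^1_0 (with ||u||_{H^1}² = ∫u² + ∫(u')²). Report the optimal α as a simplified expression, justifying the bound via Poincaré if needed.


α = 1

Coercivity of a(·,·) on H^1_0(-3, -5/3) means a(u, u) ≥ α ||u||_{H^1}² for every u ∈ H^1_0.
The interval has length L = 4/3, and Poincaré/coercivity depend only on L. Here a(u, u) = ∫(u')² + (8)·∫u².
Here c = 8 ≥ 1, so a(u,u) = ∫(u')² + c∫u² ≥ ∫(u')² + ∫u² = ||u||_{H^1}², i.e. α = 1 works. No larger α is possible: a(u,u) ≥ α||u||_{H^1}² means (1−α)∫(u')² ≥ (α−c)∫u², and for the modes u_n = sin(nπ(x−x₀)/L) (x₀ the left endpoint) one has ∫u_n²/∫(u_n')² = (L/(nπ))² → 0, so a(u_n,u_n)/||u_n||_{H^1}² → 1. Hence the optimal constant is α = 1.
Therefore α = 1.


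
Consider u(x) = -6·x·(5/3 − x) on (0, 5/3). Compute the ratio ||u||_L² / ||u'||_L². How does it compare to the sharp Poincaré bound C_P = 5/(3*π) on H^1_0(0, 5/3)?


||u||_L² / ||u'||_L² = sqrt(10)/6 < C_P = 5/(3*π).

u(x) = -6·x·(5/3 − x), so u'(x) = 12*x - 10.
u(x) = -6·x·(5/3 − x) vanishes at x = 0 and x = 5/3, so u ∈ H^1_0(0, 5/3). Differentiate via the product rule and integrate the resulting polynomials term by term.
  ∫_0^5/3 u² dx = ∫_0^5/3 (36*x^4 - 120*x^3 + 100*x^2) dx. Term by term:
    ∫_0^5/3 36*x^4 dx = 2500/27;  ∫_0^5/3 -120*x^3 dx = -6250/27;  ∫_0^5/3 100*x^2 dx = 12500/81.
  Sum: 2500/27 − 6250/27 + 12500/81 = 1250/81.
  ∫_0^5/3 (u')² dx = ∫_0^5/3 (144*x^2 - 240*x + 100) dx. Term by term:
    ∫_0^5/3 144*x^2 dx = 2000/9;  ∫_0^5/3 -240*x dx = -1000/3;  ∫_0^5/3 100 dx = 500/3.
  Sum: 2000/9 − 1000/3 + 500/3 = 500/9.
∫_0^5/3 u² dx = 1250/81, so ||u||_L² = 25*sqrt(2)/9.
∫_0^5/3 (u')² dx = 500/9, so ||u'||_L² = 10*sqrt(5)/3.
Ratio ||u||_L² / ||u'||_L² = sqrt(10)/6.
Sharp Poincaré constant on H^1_0(0, 5/3) is C_P = L/π = 5/(3*π), achieved by sin(3*π/5·x).
A polynomial bump cannot attain the sharp Poincaré constant (only the first sine eigenfunction does), so the ratio is strictly less than C_P, consistent with ||u||_L² ≤ C_P ||u'||_L².


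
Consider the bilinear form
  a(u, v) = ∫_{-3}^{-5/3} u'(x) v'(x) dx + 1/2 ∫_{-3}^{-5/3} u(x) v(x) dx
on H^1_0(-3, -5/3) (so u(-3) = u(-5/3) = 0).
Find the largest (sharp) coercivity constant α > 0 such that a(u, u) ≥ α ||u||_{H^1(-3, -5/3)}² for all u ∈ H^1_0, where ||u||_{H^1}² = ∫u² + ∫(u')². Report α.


α = (8 + 9*π^2)/(16 + 9*π^2)

Coercivity of a(·,·) on H^1_0(-3, -5/3) means a(u, u) ≥ α ||u||_{H^1}² for every u ∈ H^1_0.
The interval has length L = 4/3, and Poincaré/coercivity depend only on L. Here a(u, u) = ∫(u')² + (1/2)·∫u².
Here 0 < c = 1/2 < 1. The condition a(u,u) ≥ α||u||_{H^1}² reads (1−α)∫(u')² ≥ (α−c)∫u². Any admissible α is ≤ 1 (rapidly oscillating u have ∫u²/∫(u')² → 0), and α = 1 would force 0 ≥ (1−c)∫u², impossible since c < 1; so 1−α > 0. By the sharp Poincaré inequality on H^1_0 of an interval of length L, ∫(u')² ≥ (π/L)²∫u² with equality for the first sine mode sin(π(x−x₀)/L) (x₀ the left endpoint), so the inequality holds for all u iff (1−α)(π/L)² ≥ α − c, i.e. α ≤ ((π/L)² + c)/((π/L)² + 1) = (1 + c(L/π)²)/(1 + (L/π)²). With (π/L)² = 9*π^2/16 and c = 1/2, the largest admissible constant is α = ((π/L)² + c)/((π/L)² + 1).
Simplifying, α = (8 + 9*π^2)/(16 + 9*π^2).
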